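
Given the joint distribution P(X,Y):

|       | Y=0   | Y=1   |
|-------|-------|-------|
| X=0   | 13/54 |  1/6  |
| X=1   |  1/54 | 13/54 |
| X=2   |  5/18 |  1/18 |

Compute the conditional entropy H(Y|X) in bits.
0.7106 bits

H(Y|X) = H(X,Y) - H(X)

H(X,Y) = -Σ_{x,y} P(x,y) log₂ P(x,y). Per-cell terms -P(x,y)·log₂P(x,y):
  X=0: 0.4946, 0.4308
  X=1: 0.1066, 0.4946
  X=2: 0.5133, 0.2317
Sum of the 6 terms: H(X,Y) = 2.2716 bits

Marginal of X (row sums):
  P(X=0) = 13/54 + 1/6 = 11/27
  P(X=1) = 1/54 + 13/54 = 7/27
  P(X=2) = 5/18 + 1/18 = 1/3
H(X) = -[(11/27)·log₂(11/27) + (7/27)·log₂(7/27) + (1/3)·log₂(1/3)]
  = 0.5278 + 0.5049 + 0.5283 = 1.5610 bits

H(Y|X) = H(X,Y) - H(X) = 2.2716 - 1.5610 = 0.7106 bits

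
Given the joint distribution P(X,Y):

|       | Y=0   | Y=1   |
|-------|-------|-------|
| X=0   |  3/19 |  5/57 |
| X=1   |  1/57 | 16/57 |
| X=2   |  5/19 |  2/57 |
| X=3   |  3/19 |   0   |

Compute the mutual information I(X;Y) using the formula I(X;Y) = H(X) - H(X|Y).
0.4899 bits

I(X;Y) = H(X) - H(X|Y)

Marginal of X (row sums):
  P(X=0) = 3/19 + 5/57 = 14/57
  P(X=1) = 1/57 + 16/57 = 17/57
  P(X=2) = 5/19 + 2/57 = 17/57
  P(X=3) = 3/19 + 0 = 3/19
H(X) = -[(14/57)·log₂(14/57) + (17/57)·log₂(17/57) + (17/57)·log₂(17/57) + (3/19)·log₂(3/19)]
  = 0.49750 + 0.52057 + 0.52057 + 0.42047 = 1.9591 bits

Marginal of Y (column sums):
  P(Y=0) = 3/19 + 1/57 + 5/19 + 3/19 = 34/57
  P(Y=1) = 5/57 + 16/57 + 2/57 + 0 = 23/57
H(X|Y) = Σ_y P(y)·H(X|Y=y):
  Y=0: P(Y=0) = 34/57, P(X|Y=0) = (9/34, 1/34, 15/34, 9/34) → H(X|Y=0) = 1.68564
  Y=1: P(Y=1) = 23/57, P(X|Y=1) = (5/23, 16/23, 2/23, 0) → H(X|Y=1) = 1.14923
H(X|Y) = (34/57)·1.68564 + (23/57)·1.14923 = 1.4692 bits

I(X;Y) = H(X) - H(X|Y) = 1.9591 - 1.4692 = 0.4899 bits

Cross-check via I(X;Y) = H(X) + H(Y) - H(X,Y): computing H(Y) from the column sums and H(X,Y) from the 8 cells in the same way gives H(Y) = 0.9730 bits and H(X,Y) = 2.4422 bits, so
I(X;Y) = 1.9591 + 0.9730 - 2.4422 = 0.4899 bits ✓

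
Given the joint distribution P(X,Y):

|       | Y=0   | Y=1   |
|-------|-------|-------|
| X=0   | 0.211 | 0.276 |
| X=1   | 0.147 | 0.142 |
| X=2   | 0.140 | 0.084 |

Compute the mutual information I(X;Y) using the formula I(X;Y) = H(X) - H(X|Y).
0.0165 bits

I(X;Y) = H(X) - H(X|Y)

Marginal of X (row sums):
  P(X=0) = 0.211 + 0.276 = 0.487
  P(X=1) = 0.147 + 0.142 = 0.289
  P(X=2) = 0.140 + 0.084 = 0.224
H(X) = -[0.487·log₂(0.487) + 0.289·log₂(0.289) + 0.224·log₂(0.224)]
  = 0.50551 + 0.51756 + 0.48349 = 1.50656 bits

Marginal of Y (column sums):
  P(Y=0) = 0.211 + 0.147 + 0.140 = 0.498
  P(Y=1) = 0.276 + 0.142 + 0.084 = 0.502
H(X|Y) = Σ_y P(y)·H(X|Y=y):
  Y=0: P(Y=0) = 0.498, P(X|Y=0) = (211/498, 49/166, 70/249) → H(X|Y=0) = 1.55919
  Y=1: P(Y=1) = 0.502, P(X|Y=1) = (138/251, 71/251, 42/251) → H(X|Y=1) = 1.42140
H(X|Y) = 0.498·1.55919 + 0.502·1.42140 = 1.49002 bits

I(X;Y) = H(X) - H(X|Y) = 1.50656 - 1.49002 = 0.0165 bits

Cross-check via I(X;Y) = H(X) + H(Y) - H(X,Y): computing H(Y) from the column sums and H(X,Y) from the 6 cells in the same way gives H(Y) = 0.99999 bits and H(X,Y) = 2.49001 bits, so
I(X;Y) = 1.50656 + 0.99999 - 2.49001 = 0.0165 bits ✓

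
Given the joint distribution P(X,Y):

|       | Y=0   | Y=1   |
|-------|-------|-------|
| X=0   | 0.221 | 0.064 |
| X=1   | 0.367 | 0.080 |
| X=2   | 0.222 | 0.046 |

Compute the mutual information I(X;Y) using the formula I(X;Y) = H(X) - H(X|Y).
0.0022 bits

I(X;Y) = H(X) - H(X|Y)

Marginal of X (row sums):
  P(X=0) = 0.221 + 0.064 = 0.285
  P(X=1) = 0.367 + 0.080 = 0.447
  P(X=2) = 0.222 + 0.046 = 0.268
H(X) = -[0.285·log₂(0.285) + 0.447·log₂(0.447) + 0.268·log₂(0.268)]
  = 0.5161 + 0.5193 + 0.5091 = 1.5445 bits

Marginal of Y (column sums):
  P(Y=0) = 0.221 + 0.367 + 0.222 = 0.810
  P(Y=1) = 0.064 + 0.080 + 0.046 = 0.190
H(X|Y) = Σ_y P(y)·H(X|Y=y):
  Y=0: P(Y=0) = 0.810, P(X|Y=0) = (221/810, 367/810, 37/135) → H(X|Y=0) = 1.5406
  Y=1: P(Y=1) = 0.190, P(X|Y=1) = (32/95, 8/19, 23/95) → H(X|Y=1) = 1.5497
H(X|Y) = 0.810·1.5406 + 0.190·1.5497 = 1.5423 bits

I(X;Y) = H(X) - H(X|Y) = 1.5445 - 1.5423 = 0.0022 bits

Cross-check via I(X;Y) = H(X) + H(Y) - H(X,Y): computing H(Y) from the column sums and H(X,Y) from the 6 cells in the same way gives H(Y) = 0.7015 bits and H(X,Y) = 2.2438 bits, so
I(X;Y) = 1.5445 + 0.7015 - 2.2438 = 0.0022 bits ✓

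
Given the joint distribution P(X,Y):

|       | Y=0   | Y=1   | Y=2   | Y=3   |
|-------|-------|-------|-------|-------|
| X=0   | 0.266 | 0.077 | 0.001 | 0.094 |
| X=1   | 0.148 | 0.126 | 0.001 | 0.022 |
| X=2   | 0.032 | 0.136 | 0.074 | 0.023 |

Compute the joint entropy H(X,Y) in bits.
2.9927 bits

H(X,Y) = -Σ_{x,y} P(x,y) log₂ P(x,y). Per-cell terms -P(x,y)·log₂P(x,y):
  X=0: 0.50819, 0.28482, 0.00997, 0.32065
  X=1: 0.40794, 0.37655, 0.00997, 0.12114
  X=2: 0.15891, 0.39145, 0.27797, 0.12517
Sum of the 12 terms: H(X,Y) = 2.9927 bits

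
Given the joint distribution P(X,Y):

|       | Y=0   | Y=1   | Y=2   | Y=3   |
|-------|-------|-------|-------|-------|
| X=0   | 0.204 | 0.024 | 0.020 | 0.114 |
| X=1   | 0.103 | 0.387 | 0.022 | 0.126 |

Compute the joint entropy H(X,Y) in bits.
2.4325 bits

H(X,Y) = -Σ_{x,y} P(x,y) log₂ P(x,y). Per-cell terms -P(x,y)·log₂P(x,y):
  X=0: 0.46785, 0.12914, 0.11288, 0.35715
  X=1: 0.33777, 0.53003, 0.12114, 0.37655
Sum of the 8 terms: H(X,Y) = 2.4325 bits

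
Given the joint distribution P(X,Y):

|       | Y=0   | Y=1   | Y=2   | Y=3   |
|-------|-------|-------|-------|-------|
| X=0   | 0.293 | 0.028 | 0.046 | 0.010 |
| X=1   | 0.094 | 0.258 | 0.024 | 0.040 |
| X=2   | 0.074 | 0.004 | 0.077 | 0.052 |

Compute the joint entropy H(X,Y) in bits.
2.8904 bits

H(X,Y) = -Σ_{x,y} P(x,y) log₂ P(x,y). Per-cell terms -P(x,y)·log₂P(x,y):
  X=0: 0.5189, 0.1444, 0.2043, 0.0664
  X=1: 0.3207, 0.5043, 0.1291, 0.1858
  X=2: 0.2780, 0.0319, 0.2848, 0.2218
Sum of the 12 terms: H(X,Y) = 2.8904 bits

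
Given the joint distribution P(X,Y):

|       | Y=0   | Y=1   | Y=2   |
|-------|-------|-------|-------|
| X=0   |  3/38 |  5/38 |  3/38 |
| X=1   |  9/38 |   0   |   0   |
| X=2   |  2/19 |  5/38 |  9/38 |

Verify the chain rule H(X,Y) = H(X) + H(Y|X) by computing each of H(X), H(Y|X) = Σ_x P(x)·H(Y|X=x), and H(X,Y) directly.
H(X) = 1.5205 bits, H(Y|X) = 1.1541 bits, H(X,Y) = 2.6746 bits

Marginal of X (row sums):
  P(X=0) = 3/38 + 5/38 + 3/38 = 11/38
  P(X=1) = 9/38 + 0 + 0 = 9/38
  P(X=2) = 2/19 + 5/38 + 9/38 = 9/19
H(X) = -[(11/38)·log₂(11/38) + (9/38)·log₂(9/38) + (9/19)·log₂(9/19)]
  = 0.51772 + 0.49216 + 0.51063 = 1.5205 bits

H(Y|X) = Σ_x P(x)·H(Y|X=x):
  X=0: P(X=0) = 11/38, P(Y|X=0) = (3/11, 5/11, 3/11) → H(Y|X=0) = 1.53948
  X=1: P(X=1) = 9/38, P(Y|X=1) = (1, 0, 0) → H(Y|X=1) = 0.00000
  X=2: P(X=2) = 9/19, P(Y|X=2) = (2/9, 5/18, 1/2) → H(Y|X=2) = 1.49554
H(Y|X) = (11/38)·1.53948 + (9/38)·0.00000 + (9/19)·1.49554 = 1.1541 bits

H(X,Y) = -Σ_{x,y} P(x,y) log₂ P(x,y). Per-cell terms -P(x,y)·log₂P(x,y):
  X=0: 0.28918, 0.38500, 0.28918
  X=1: 0.49216, 0.00000, 0.00000
  X=2: 0.34189, 0.38500, 0.49216
  (cells with P = 0 contribute 0)
Sum of the 9 terms: H(X,Y) = 2.6746 bits

Chain rule check:
  H(X) + H(Y|X) = 1.5205 + 1.1541 = 2.6746 bits
  H(X,Y) = 2.6746 bits
✓ Chain rule verified.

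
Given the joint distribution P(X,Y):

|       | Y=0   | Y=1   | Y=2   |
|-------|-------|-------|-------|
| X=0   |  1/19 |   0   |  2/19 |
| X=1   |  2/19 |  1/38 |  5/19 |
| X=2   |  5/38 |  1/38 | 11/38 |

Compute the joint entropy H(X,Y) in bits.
2.5931 bits

H(X,Y) = -Σ_{x,y} P(x,y) log₂ P(x,y). Per-cell terms -P(x,y)·log₂P(x,y):
  X=0: 0.2236, 0.0000, 0.3419
  X=1: 0.3419, 0.1381, 0.5068
  X=2: 0.3850, 0.1381, 0.5177
  (cells with P = 0 contribute 0)
Sum of the 9 terms: H(X,Y) = 2.5931 bits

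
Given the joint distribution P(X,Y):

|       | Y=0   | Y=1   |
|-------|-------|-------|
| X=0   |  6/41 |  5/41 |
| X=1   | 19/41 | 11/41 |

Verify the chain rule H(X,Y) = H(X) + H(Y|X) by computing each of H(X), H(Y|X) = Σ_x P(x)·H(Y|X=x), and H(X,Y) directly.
H(X) = 0.8390 bits, H(Y|X) = 0.9604 bits, H(X,Y) = 1.7994 bits

Marginal of X (row sums):
  P(X=0) = 6/41 + 5/41 = 11/41
  P(X=1) = 19/41 + 11/41 = 30/41
H(X) = -[(11/41)·log₂(11/41) + (30/41)·log₂(30/41)]
  = 0.50925 + 0.32975 = 0.8390 bits

H(Y|X) = Σ_x P(x)·H(Y|X=x):
  X=0: P(X=0) = 11/41, P(Y|X=0) = (6/11, 5/11) → H(Y|X=0) = 0.99403
  X=1: P(X=1) = 30/41, P(Y|X=1) = (19/30, 11/30) → H(Y|X=1) = 0.94808
H(Y|X) = (11/41)·0.99403 + (30/41)·0.94808 = 0.9604 bits

H(X,Y) = -Σ_{x,y} P(x,y) log₂ P(x,y). Per-cell terms -P(x,y)·log₂P(x,y):
  X=0: 0.40574, 0.37020
  X=1: 0.51422, 0.50925
Sum of the 4 terms: H(X,Y) = 1.7994 bits

Chain rule check:
  H(X) + H(Y|X) = 0.8390 + 0.9604 = 1.7994 bits
  H(X,Y) = 1.7994 bits
✓ Chain rule verified.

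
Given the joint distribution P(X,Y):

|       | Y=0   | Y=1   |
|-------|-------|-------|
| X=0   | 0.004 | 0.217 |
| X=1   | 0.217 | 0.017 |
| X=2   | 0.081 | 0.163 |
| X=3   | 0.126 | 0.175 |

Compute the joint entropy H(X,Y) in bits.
2.6253 bits

H(X,Y) = -Σ_{x,y} P(x,y) log₂ P(x,y). Per-cell terms -P(x,y)·log₂P(x,y):
  X=0: 0.03186, 0.47832
  X=1: 0.47832, 0.09993
  X=2: 0.29370, 0.42658
  X=3: 0.37655, 0.44005
Sum of the 8 terms: H(X,Y) = 2.6253 bits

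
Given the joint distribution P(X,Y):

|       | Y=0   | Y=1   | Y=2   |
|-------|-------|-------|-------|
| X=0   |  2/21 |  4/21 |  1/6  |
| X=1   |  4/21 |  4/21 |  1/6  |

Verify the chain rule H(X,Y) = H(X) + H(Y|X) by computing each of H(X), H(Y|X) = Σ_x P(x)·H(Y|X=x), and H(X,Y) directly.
H(X) = 0.9934 bits, H(Y|X) = 1.5583 bits, H(X,Y) = 2.5518 bits

Marginal of X (row sums):
  P(X=0) = 2/21 + 4/21 + 1/6 = 19/42
  P(X=1) = 4/21 + 4/21 + 1/6 = 23/42
H(X) = -[(19/42)·log₂(19/42) + (23/42)·log₂(23/42)]
  = 0.5177 + 0.4757 = 0.9934 bits

H(Y|X) = Σ_x P(x)·H(Y|X=x):
  X=0: P(X=0) = 19/42, P(Y|X=0) = (4/19, 8/19, 7/19) → H(Y|X=0) = 1.5294
  X=1: P(X=1) = 23/42, P(Y|X=1) = (8/23, 8/23, 7/23) → H(Y|X=1) = 1.5822
H(Y|X) = (19/42)·1.5294 + (23/42)·1.5822 = 1.5583 bits

H(X,Y) = -Σ_{x,y} P(x,y) log₂ P(x,y). Per-cell terms -P(x,y)·log₂P(x,y):
  X=0: 0.3231, 0.4557, 0.4308
  X=1: 0.4557, 0.4557, 0.4308
Sum of the 6 terms: H(X,Y) = 2.5518 bits

Chain rule check:
  H(X) + H(Y|X) = 0.9934 + 1.5583 = 2.5517 bits
  H(X,Y) = 2.5518 bits
✓ Chain rule verified (Δ = 0.0001 is 4-dp rounding noise: each of the three values was rounded independently).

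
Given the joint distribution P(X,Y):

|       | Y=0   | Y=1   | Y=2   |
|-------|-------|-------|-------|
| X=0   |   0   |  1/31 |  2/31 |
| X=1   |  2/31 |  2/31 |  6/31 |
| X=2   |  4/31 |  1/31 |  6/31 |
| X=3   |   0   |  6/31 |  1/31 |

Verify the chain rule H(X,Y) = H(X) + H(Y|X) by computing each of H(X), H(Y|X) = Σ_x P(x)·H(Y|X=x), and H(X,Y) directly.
H(X) = 1.8678 bits, H(Y|X) = 1.1339 bits, H(X,Y) = 3.0016 bits

Marginal of X (row sums):
  P(X=0) = 0 + 1/31 + 2/31 = 3/31
  P(X=1) = 2/31 + 2/31 + 6/31 = 10/31
  P(X=2) = 4/31 + 1/31 + 6/31 = 11/31
  P(X=3) = 0 + 6/31 + 1/31 = 7/31
H(X) = -[(3/31)·log₂(3/31) + (10/31)·log₂(10/31) + (11/31)·log₂(11/31) + (7/31)·log₂(7/31)]
  = 0.32605 + 0.52654 + 0.53040 + 0.48477 = 1.8678 bits

H(Y|X) = Σ_x P(x)·H(Y|X=x):
  X=0: P(X=0) = 3/31, P(Y|X=0) = (0, 1/3, 2/3) → H(Y|X=0) = 0.91830
  X=1: P(X=1) = 10/31, P(Y|X=1) = (1/5, 1/5, 3/5) → H(Y|X=1) = 1.37095
  X=2: P(X=2) = 11/31, P(Y|X=2) = (4/11, 1/11, 6/11) → H(Y|X=2) = 1.32218
  X=3: P(X=3) = 7/31, P(Y|X=3) = (0, 6/7, 1/7) → H(Y|X=3) = 0.59167
H(Y|X) = (3/31)·0.91830 + (10/31)·1.37095 + (11/31)·1.32218 + (7/31)·0.59167 = 1.1339 bits

H(X,Y) = -Σ_{x,y} P(x,y) log₂ P(x,y). Per-cell terms -P(x,y)·log₂P(x,y):
  X=0: 0.00000, 0.15981, 0.25511
  X=1: 0.25511, 0.25511, 0.45856
  X=2: 0.38119, 0.15981, 0.45856
  X=3: 0.00000, 0.45856, 0.15981
  (cells with P = 0 contribute 0)
Sum of the 12 terms: H(X,Y) = 3.0016 bits

Chain rule check:
  H(X) + H(Y|X) = 1.8678 + 1.1339 = 3.0017 bits
  H(X,Y) = 3.0016 bits
✓ Chain rule verified (Δ = 0.0001 is 4-dp rounding noise: each of the three values was rounded independently).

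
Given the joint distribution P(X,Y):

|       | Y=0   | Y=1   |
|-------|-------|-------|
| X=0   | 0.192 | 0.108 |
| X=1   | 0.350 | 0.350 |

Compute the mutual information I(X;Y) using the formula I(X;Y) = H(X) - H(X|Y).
0.0121 bits

I(X;Y) = H(X) - H(X|Y)

Marginal of X (row sums):
  P(X=0) = 0.192 + 0.108 = 0.300
  P(X=1) = 0.350 + 0.350 = 0.700
H(X) = -[0.300·log₂(0.300) + 0.700·log₂(0.700)]
  = 0.5211 + 0.3602 = 0.8813 bits

Marginal of Y (column sums):
  P(Y=0) = 0.192 + 0.350 = 0.542
  P(Y=1) = 0.108 + 0.350 = 0.458
H(X|Y) = Σ_y P(y)·H(X|Y=y):
  Y=0: P(Y=0) = 0.542, P(X|Y=0) = (96/271, 175/271) → H(X|Y=0) = 0.9378
  Y=1: P(Y=1) = 0.458, P(X|Y=1) = (54/229, 175/229) → H(X|Y=1) = 0.7880
H(X|Y) = 0.542·0.9378 + 0.458·0.7880 = 0.8692 bits

I(X;Y) = H(X) - H(X|Y) = 0.8813 - 0.8692 = 0.0121 bits

Cross-check via I(X;Y) = H(X) + H(Y) - H(X,Y): computing H(Y) from the column sums and H(X,Y) from the 4 cells in the same way gives H(Y) = 0.9949 bits and H(X,Y) = 1.8641 bits, so
I(X;Y) = 0.8813 + 0.9949 - 1.8641 = 0.0121 bits ✓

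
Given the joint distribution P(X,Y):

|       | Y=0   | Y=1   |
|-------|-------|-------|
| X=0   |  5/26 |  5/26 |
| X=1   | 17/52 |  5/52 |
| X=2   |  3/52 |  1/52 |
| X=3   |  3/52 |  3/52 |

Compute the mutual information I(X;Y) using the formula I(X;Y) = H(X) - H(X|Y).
0.0575 bits

I(X;Y) = H(X) - H(X|Y)

Marginal of X (row sums):
  P(X=0) = 5/26 + 5/26 = 5/13
  P(X=1) = 17/52 + 5/52 = 11/26
  P(X=2) = 3/52 + 1/52 = 1/13
  P(X=3) = 3/52 + 3/52 = 3/26
H(X) = -[(5/13)·log₂(5/13) + (11/26)·log₂(11/26) + (1/13)·log₂(1/13) + (3/26)·log₂(3/26)]
  = 0.53020 + 0.52504 + 0.28465 + 0.35948 = 1.69937 bits

Marginal of Y (column sums):
  P(Y=0) = 5/26 + 17/52 + 3/52 + 3/52 = 33/52
  P(Y=1) = 5/26 + 5/52 + 1/52 + 3/52 = 19/52
H(X|Y) = Σ_y P(y)·H(X|Y=y):
  Y=0: P(Y=0) = 33/52, P(X|Y=0) = (10/33, 17/33, 1/11, 1/11) → H(X|Y=0) = 1.64391
  Y=1: P(Y=1) = 19/52, P(X|Y=1) = (10/19, 5/19, 1/19, 3/19) → H(X|Y=1) = 1.63825
H(X|Y) = (33/52)·1.64391 + (19/52)·1.63825 = 1.64184 bits

I(X;Y) = H(X) - H(X|Y) = 1.69937 - 1.64184 = 0.0575 bits

Cross-check via I(X;Y) = H(X) + H(Y) - H(X,Y): computing H(Y) from the column sums and H(X,Y) from the 8 cells in the same way gives H(Y) = 0.94706 bits and H(X,Y) = 2.58891 bits, so
I(X;Y) = 1.69937 + 0.94706 - 2.58891 = 0.0575 bits ✓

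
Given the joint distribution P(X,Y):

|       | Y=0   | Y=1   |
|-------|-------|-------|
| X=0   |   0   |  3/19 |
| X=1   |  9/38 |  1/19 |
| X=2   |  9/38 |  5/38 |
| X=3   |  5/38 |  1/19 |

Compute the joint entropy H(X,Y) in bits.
2.6219 bits

H(X,Y) = -Σ_{x,y} P(x,y) log₂ P(x,y). Per-cell terms -P(x,y)·log₂P(x,y):
  X=0: 0.000000, 0.420468
  X=1: 0.492158, 0.223575
  X=2: 0.492158, 0.385000
  X=3: 0.385000, 0.223575
  (cells with P = 0 contribute 0)
Sum of the 8 terms: H(X,Y) = 2.6219 bits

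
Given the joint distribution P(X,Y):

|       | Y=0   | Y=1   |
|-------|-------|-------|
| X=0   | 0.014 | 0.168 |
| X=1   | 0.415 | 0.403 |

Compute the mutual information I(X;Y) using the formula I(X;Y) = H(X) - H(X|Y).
0.0963 bits

I(X;Y) = H(X) - H(X|Y)

Marginal of X (row sums):
  P(X=0) = 0.014 + 0.168 = 0.182
  P(X=1) = 0.415 + 0.403 = 0.818
H(X) = -[0.182·log₂(0.182) + 0.818·log₂(0.818)]
  = 0.44735 + 0.23708 = 0.6844 bits

Marginal of Y (column sums):
  P(Y=0) = 0.014 + 0.415 = 0.429
  P(Y=1) = 0.168 + 0.403 = 0.571
H(X|Y) = Σ_y P(y)·H(X|Y=y):
  Y=0: P(Y=0) = 0.429, P(X|Y=0) = (14/429, 415/429) → H(X|Y=0) = 0.20743
  Y=1: P(Y=1) = 0.571, P(X|Y=1) = (168/571, 403/571) → H(X|Y=1) = 0.87411
H(X|Y) = 0.429·0.20743 + 0.571·0.87411 = 0.5881 bits

I(X;Y) = H(X) - H(X|Y) = 0.6844 - 0.5881 = 0.0963 bits

Cross-check via I(X;Y) = H(X) + H(Y) - H(X,Y): computing H(Y) from the column sums and H(X,Y) from the 4 cells in the same way gives H(Y) = 0.9854 bits and H(X,Y) = 1.5735 bits, so
I(X;Y) = 0.6844 + 0.9854 - 1.5735 = 0.0963 bits ✓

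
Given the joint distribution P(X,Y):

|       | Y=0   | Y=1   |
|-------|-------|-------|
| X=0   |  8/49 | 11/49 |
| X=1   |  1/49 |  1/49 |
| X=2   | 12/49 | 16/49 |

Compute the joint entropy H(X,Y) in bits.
2.1642 bits

H(X,Y) = -Σ_{x,y} P(x,y) log₂ P(x,y). Per-cell terms -P(x,y)·log₂P(x,y):
  X=0: 0.42689, 0.48384
  X=1: 0.11459, 0.11459
  X=2: 0.49708, 0.52725
Sum of the 6 terms: H(X,Y) = 2.1642 bits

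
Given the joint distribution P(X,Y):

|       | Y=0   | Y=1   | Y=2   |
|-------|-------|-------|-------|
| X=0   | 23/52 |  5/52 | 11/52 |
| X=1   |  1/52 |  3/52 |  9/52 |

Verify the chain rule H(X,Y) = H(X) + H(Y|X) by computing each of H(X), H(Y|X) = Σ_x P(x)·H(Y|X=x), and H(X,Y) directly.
H(X) = 0.8113 bits, H(Y|X) = 1.2932 bits, H(X,Y) = 2.1045 bits

Marginal of X (row sums):
  P(X=0) = 23/52 + 5/52 + 11/52 = 3/4
  P(X=1) = 1/52 + 3/52 + 9/52 = 1/4
H(X) = -[(3/4)·log₂(3/4) + (1/4)·log₂(1/4)]
  = 0.3113 + 0.5000 = 0.8113 bits

H(Y|X) = Σ_x P(x)·H(Y|X=x):
  X=0: P(X=0) = 3/4, P(Y|X=0) = (23/39, 5/39, 11/39) → H(Y|X=0) = 1.3442
  X=1: P(X=1) = 1/4, P(Y|X=1) = (1/13, 3/13, 9/13) → H(Y|X=1) = 1.1401
H(Y|X) = (3/4)·1.3442 + (1/4)·1.1401 = 1.2932 bits

H(X,Y) = -Σ_{x,y} P(x,y) log₂ P(x,y). Per-cell terms -P(x,y)·log₂P(x,y):
  X=0: 0.5205, 0.3249, 0.4741
  X=1: 0.1096, 0.2374, 0.4380
Sum of the 6 terms: H(X,Y) = 2.1045 bits

Chain rule check:
  H(X) + H(Y|X) = 0.8113 + 1.2932 = 2.1045 bits
  H(X,Y) = 2.1045 bits
✓ Chain rule verified.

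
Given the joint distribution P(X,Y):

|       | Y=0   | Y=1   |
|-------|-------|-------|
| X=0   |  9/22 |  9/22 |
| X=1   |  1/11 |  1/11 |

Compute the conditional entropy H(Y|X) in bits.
1.0000 bits

H(Y|X) = H(X,Y) - H(X)

H(X,Y) = -Σ_{x,y} P(x,y) log₂ P(x,y). Per-cell terms -P(x,y)·log₂P(x,y):
  X=0: 0.52753, 0.52753
  X=1: 0.31449, 0.31449
Sum of the 4 terms: H(X,Y) = 1.6840 bits

Marginal of X (row sums):
  P(X=0) = 9/22 + 9/22 = 9/11
  P(X=1) = 1/11 + 1/11 = 2/11
H(X) = -[(9/11)·log₂(9/11) + (2/11)·log₂(2/11)]
  = 0.23687 + 0.44717 = 0.6840 bits

H(Y|X) = H(X,Y) - H(X) = 1.6840 - 0.6840 = 1.0000 bits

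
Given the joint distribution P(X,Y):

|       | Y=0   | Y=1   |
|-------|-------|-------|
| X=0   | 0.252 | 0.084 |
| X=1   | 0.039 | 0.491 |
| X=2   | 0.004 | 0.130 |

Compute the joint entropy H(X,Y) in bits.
1.9022 bits

H(X,Y) = -Σ_{x,y} P(x,y) log₂ P(x,y). Per-cell terms -P(x,y)·log₂P(x,y):
  X=0: 0.5011, 0.3002
  X=1: 0.1825, 0.5039
  X=2: 0.0319, 0.3826
Sum of the 6 terms: H(X,Y) = 1.9022 bits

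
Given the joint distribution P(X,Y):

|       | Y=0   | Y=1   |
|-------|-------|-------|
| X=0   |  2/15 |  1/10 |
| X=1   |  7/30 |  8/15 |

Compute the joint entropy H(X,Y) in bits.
1.6933 bits

H(X,Y) = -Σ_{x,y} P(x,y) log₂ P(x,y). Per-cell terms -P(x,y)·log₂P(x,y):
  X=0: 0.38759, 0.33219
  X=1: 0.48989, 0.48367
Sum of the 4 terms: H(X,Y) = 1.6933 bits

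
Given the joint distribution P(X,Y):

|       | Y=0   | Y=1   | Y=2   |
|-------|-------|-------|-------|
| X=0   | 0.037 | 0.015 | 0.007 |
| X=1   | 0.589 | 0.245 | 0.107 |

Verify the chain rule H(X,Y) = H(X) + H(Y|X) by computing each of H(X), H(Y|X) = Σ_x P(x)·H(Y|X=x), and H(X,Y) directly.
H(X) = 0.3235 bits, H(Y|X) = 1.2855 bits, H(X,Y) = 1.6089 bits

Marginal of X (row sums):
  P(X=0) = 0.037 + 0.015 + 0.007 = 0.059
  P(X=1) = 0.589 + 0.245 + 0.107 = 0.941
H(X) = -[0.059·log₂(0.059) + 0.941·log₂(0.941)]
  = 0.24091 + 0.08256 = 0.3235 bits

H(Y|X) = Σ_x P(x)·H(Y|X=x):
  X=0: P(X=0) = 0.059, P(Y|X=0) = (37/59, 15/59, 7/59) → H(Y|X=0) = 1.28934
  X=1: P(X=1) = 0.941, P(Y|X=1) = (589/941, 245/941, 107/941) → H(Y|X=1) = 1.28521
H(Y|X) = 0.059·1.28934 + 0.941·1.28521 = 1.2855 bits

H(X,Y) = -Σ_{x,y} P(x,y) log₂ P(x,y). Per-cell terms -P(x,y)·log₂P(x,y):
  X=0: 0.17598, 0.09088, 0.05011
  X=1: 0.44980, 0.49714, 0.34500
Sum of the 6 terms: H(X,Y) = 1.6089 bits

Chain rule check:
  H(X) + H(Y|X) = 0.3235 + 1.2855 = 1.6090 bits
  H(X,Y) = 1.6089 bits
✓ Chain rule verified (Δ = 0.0001 is 4-dp rounding noise: each of the three values was rounded independently).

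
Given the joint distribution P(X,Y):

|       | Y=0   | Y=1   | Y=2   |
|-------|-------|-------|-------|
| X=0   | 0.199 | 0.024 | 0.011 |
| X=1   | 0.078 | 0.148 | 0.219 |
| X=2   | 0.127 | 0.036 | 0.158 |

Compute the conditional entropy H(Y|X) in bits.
1.2740 bits

H(Y|X) = H(X,Y) - H(X)

H(X,Y) = -Σ_{x,y} P(x,y) log₂ P(x,y). Per-cell terms -P(x,y)·log₂P(x,y):
  X=0: 0.46350, 0.12914, 0.07157
  X=1: 0.28707, 0.40794, 0.47983
  X=2: 0.37809, 0.17265, 0.42060
Sum of the 9 terms: H(X,Y) = 2.8104 bits

Marginal of X (row sums):
  P(X=0) = 0.199 + 0.024 + 0.011 = 0.234
  P(X=1) = 0.078 + 0.148 + 0.219 = 0.445
  P(X=2) = 0.127 + 0.036 + 0.158 = 0.321
H(X) = -[0.234·log₂(0.234) + 0.445·log₂(0.445) + 0.321·log₂(0.321)]
  = 0.49033 + 0.51981 + 0.52623 = 1.5364 bits

H(Y|X) = H(X,Y) - H(X) = 2.8104 - 1.5364 = 1.2740 bits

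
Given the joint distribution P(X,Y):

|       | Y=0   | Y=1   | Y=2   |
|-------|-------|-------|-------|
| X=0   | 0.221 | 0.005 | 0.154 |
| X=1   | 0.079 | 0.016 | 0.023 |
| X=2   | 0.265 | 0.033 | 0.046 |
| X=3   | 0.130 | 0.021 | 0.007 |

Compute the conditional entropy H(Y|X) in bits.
1.0249 bits

H(Y|X) = H(X,Y) - H(X)

H(X,Y) = -Σ_{x,y} P(x,y) log₂ P(x,y). Per-cell terms -P(x,y)·log₂P(x,y):
  X=0: 0.4813119, 0.0382193, 0.4156457
  X=1: 0.2892983, 0.0954525, 0.1251711
  X=2: 0.5077230, 0.1624059, 0.2043422
  X=3: 0.3826441, 0.1170428, 0.0501090
Sum of the 12 terms: H(X,Y) = 2.869366 bits

Marginal of X (row sums):
  P(X=0) = 0.221 + 0.005 + 0.154 = 0.380
  P(X=1) = 0.079 + 0.016 + 0.023 = 0.118
  P(X=2) = 0.265 + 0.033 + 0.046 = 0.344
  P(X=3) = 0.130 + 0.021 + 0.007 = 0.158
H(X) = -[0.380·log₂(0.380) + 0.118·log₂(0.118) + 0.344·log₂(0.344) + 0.158·log₂(0.158)]
  = 0.5304529 + 0.3638107 + 0.5295947 + 0.4205966 = 1.844455 bits

H(Y|X) = H(X,Y) - H(X) = 2.869366 - 1.844455 = 1.0249 bits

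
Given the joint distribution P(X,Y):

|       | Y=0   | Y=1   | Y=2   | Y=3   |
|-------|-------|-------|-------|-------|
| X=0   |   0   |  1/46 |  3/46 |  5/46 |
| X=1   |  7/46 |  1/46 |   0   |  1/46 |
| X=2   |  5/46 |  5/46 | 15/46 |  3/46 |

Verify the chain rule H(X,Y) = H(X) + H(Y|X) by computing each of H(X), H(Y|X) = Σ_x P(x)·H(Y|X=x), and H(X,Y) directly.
H(X) = 1.3569 bits, H(Y|X) = 1.5015 bits, H(X,Y) = 2.8585 bits

Marginal of X (row sums):
  P(X=0) = 0 + 1/46 + 3/46 + 5/46 = 9/46
  P(X=1) = 7/46 + 1/46 + 0 + 1/46 = 9/46
  P(X=2) = 5/46 + 5/46 + 15/46 + 3/46 = 14/23
H(X) = -[(9/46)·log₂(9/46) + (9/46)·log₂(9/46) + (14/23)·log₂(14/23)]
  = 0.46049 + 0.46049 + 0.43595 = 1.3569 bits

H(Y|X) = Σ_x P(x)·H(Y|X=x):
  X=0: P(X=0) = 9/46, P(Y|X=0) = (0, 1/9, 1/3, 5/9) → H(Y|X=0) = 1.35164
  X=1: P(X=1) = 9/46, P(Y|X=1) = (7/9, 1/9, 0, 1/9) → H(Y|X=1) = 0.98643
  X=2: P(X=2) = 14/23, P(Y|X=2) = (5/28, 5/28, 15/28, 3/28) → H(Y|X=2) = 1.71530
H(Y|X) = (9/46)·1.35164 + (9/46)·0.98643 + (14/23)·1.71530 = 1.5015 bits

H(X,Y) = -Σ_{x,y} P(x,y) log₂ P(x,y). Per-cell terms -P(x,y)·log₂P(x,y):
  X=0: 0.00000, 0.12008, 0.25687, 0.34800
  X=1: 0.41334, 0.12008, 0.00000, 0.12008
  X=2: 0.34800, 0.34800, 0.52718, 0.25687
  (cells with P = 0 contribute 0)
Sum of the 12 terms: H(X,Y) = 2.8585 bits

Chain rule check:
  H(X) + H(Y|X) = 1.3569 + 1.5015 = 2.8584 bits
  H(X,Y) = 2.8585 bits
✓ Chain rule verified (Δ = 0.0001 is 4-dp rounding noise: each of the three values was rounded independently).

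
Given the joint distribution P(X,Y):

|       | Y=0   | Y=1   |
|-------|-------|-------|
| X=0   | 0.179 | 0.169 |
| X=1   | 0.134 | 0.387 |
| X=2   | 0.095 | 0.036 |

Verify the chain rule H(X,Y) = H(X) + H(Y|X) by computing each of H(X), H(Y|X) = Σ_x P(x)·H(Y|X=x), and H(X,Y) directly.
H(X) = 1.4042 bits, H(Y|X) = 0.8874 bits, H(X,Y) = 2.2916 bits

Marginal of X (row sums):
  P(X=0) = 0.179 + 0.169 = 0.348
  P(X=1) = 0.134 + 0.387 = 0.521
  P(X=2) = 0.095 + 0.036 = 0.131
H(X) = -[0.348·log₂(0.348) + 0.521·log₂(0.521) + 0.131·log₂(0.131)]
  = 0.52995 + 0.49008 + 0.38414 = 1.4042 bits

H(Y|X) = Σ_x P(x)·H(Y|X=x):
  X=0: P(X=0) = 0.348, P(Y|X=0) = (179/348, 169/348) → H(Y|X=0) = 0.99940
  X=1: P(X=1) = 0.521, P(Y|X=1) = (134/521, 387/521) → H(Y|X=1) = 0.82249
  X=2: P(X=2) = 0.131, P(Y|X=2) = (95/131, 36/131) → H(Y|X=2) = 0.84828
H(Y|X) = 0.348·0.99940 + 0.521·0.82249 + 0.131·0.84828 = 0.8874 bits

H(X,Y) = -Σ_{x,y} P(x,y) log₂ P(x,y). Per-cell terms -P(x,y)·log₂P(x,y):
  X=0: 0.44427, 0.43347
  X=1: 0.38856, 0.53003
  X=2: 0.32261, 0.17265
Sum of the 6 terms: H(X,Y) = 2.2916 bits

Chain rule check:
  H(X) + H(Y|X) = 1.4042 + 0.8874 = 2.2916 bits
  H(X,Y) = 2.2916 bits
✓ Chain rule verified.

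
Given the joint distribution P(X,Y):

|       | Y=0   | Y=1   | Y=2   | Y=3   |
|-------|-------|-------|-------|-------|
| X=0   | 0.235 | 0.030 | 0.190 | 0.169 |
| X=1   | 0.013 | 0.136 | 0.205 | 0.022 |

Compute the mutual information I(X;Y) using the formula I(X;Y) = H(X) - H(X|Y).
0.2754 bits

I(X;Y) = H(X) - H(X|Y)

Marginal of X (row sums):
  P(X=0) = 0.235 + 0.030 + 0.190 + 0.169 = 0.624
  P(X=1) = 0.013 + 0.136 + 0.205 + 0.022 = 0.376
H(X) = -[0.624·log₂(0.624) + 0.376·log₂(0.376)]
  = 0.42456 + 0.53061 = 0.95517 bits

Marginal of Y (column sums):
  P(Y=0) = 0.235 + 0.013 = 0.248
  P(Y=1) = 0.030 + 0.136 = 0.166
  P(Y=2) = 0.190 + 0.205 = 0.395
  P(Y=3) = 0.169 + 0.022 = 0.191
H(X|Y) = Σ_y P(y)·H(X|Y=y):
  Y=0: P(Y=0) = 0.248, P(X|Y=0) = (235/248, 13/248) → H(X|Y=0) = 0.29659
  Y=1: P(Y=1) = 0.166, P(X|Y=1) = (15/83, 68/83) → H(X|Y=1) = 0.68166
  Y=2: P(Y=2) = 0.395, P(X|Y=2) = (38/79, 41/79) → H(X|Y=2) = 0.99896
  Y=3: P(Y=3) = 0.191, P(X|Y=3) = (169/191, 22/191) → H(X|Y=3) = 0.51535
H(X|Y) = 0.248·0.29659 + 0.166·0.68166 + 0.395·0.99896 + 0.191·0.51535 = 0.67973 bits

I(X;Y) = H(X) - H(X|Y) = 0.95517 - 0.67973 = 0.2754 bits

Cross-check via I(X;Y) = H(X) + H(Y) - H(X,Y): computing H(Y) from the column sums and H(X,Y) from the 8 cells in the same way gives H(Y) = 1.91444 bits and H(X,Y) = 2.59417 bits, so
I(X;Y) = 0.95517 + 1.91444 - 2.59417 = 0.2754 bits ✓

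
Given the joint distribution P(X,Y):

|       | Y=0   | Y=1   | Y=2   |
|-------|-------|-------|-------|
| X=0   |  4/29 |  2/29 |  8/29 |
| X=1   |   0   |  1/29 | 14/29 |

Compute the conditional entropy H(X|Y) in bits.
0.8124 bits

H(X|Y) = H(X,Y) - H(Y)

H(X,Y) = -Σ_{x,y} P(x,y) log₂ P(x,y). Per-cell terms -P(x,y)·log₂P(x,y):
  X=0: 0.3942, 0.2661, 0.5125
  X=1: 0.0000, 0.1675, 0.5072
  (cells with P = 0 contribute 0)
Sum of the 6 terms: H(X,Y) = 1.8475 bits

Marginal of Y (column sums):
  P(Y=0) = 4/29 + 0 = 4/29
  P(Y=1) = 2/29 + 1/29 = 3/29
  P(Y=2) = 8/29 + 14/29 = 22/29
H(Y) = -[(4/29)·log₂(4/29) + (3/29)·log₂(3/29) + (22/29)·log₂(22/29)]
  = 0.3942 + 0.3386 + 0.3023 = 1.0351 bits

H(X|Y) = H(X,Y) - H(Y) = 1.8475 - 1.0351 = 0.8124 bits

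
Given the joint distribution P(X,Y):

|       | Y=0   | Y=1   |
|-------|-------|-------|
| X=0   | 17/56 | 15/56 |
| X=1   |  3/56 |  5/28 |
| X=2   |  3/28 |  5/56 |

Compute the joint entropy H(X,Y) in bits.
2.3576 bits

H(X,Y) = -Σ_{x,y} P(x,y) log₂ P(x,y). Per-cell terms -P(x,y)·log₂P(x,y):
  X=0: 0.522110, 0.509053
  X=1: 0.226200, 0.443826
  X=2: 0.345256, 0.311199
Sum of the 6 terms: H(X,Y) = 2.3576 bits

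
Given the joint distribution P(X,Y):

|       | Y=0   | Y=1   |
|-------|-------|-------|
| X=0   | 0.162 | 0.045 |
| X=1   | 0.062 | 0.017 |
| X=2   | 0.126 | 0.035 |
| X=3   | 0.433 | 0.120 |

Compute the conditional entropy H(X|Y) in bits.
1.6565 bits

H(X|Y) = H(X,Y) - H(Y)

H(X,Y) = -Σ_{x,y} P(x,y) log₂ P(x,y). Per-cell terms -P(x,y)·log₂P(x,y):
  X=0: 0.42540, 0.20133
  X=1: 0.24872, 0.09993
  X=2: 0.37655, 0.16928
  X=3: 0.52287, 0.36707
Sum of the 8 terms: H(X,Y) = 2.41115 bits

Marginal of Y (column sums):
  P(Y=0) = 0.162 + 0.062 + 0.126 + 0.433 = 0.783
  P(Y=1) = 0.045 + 0.017 + 0.035 + 0.120 = 0.217
H(Y) = -[0.783·log₂(0.783) + 0.217·log₂(0.217)]
  = 0.27633 + 0.47832 = 0.75465 bits

H(X|Y) = H(X,Y) - H(Y) = 2.41115 - 0.75465 = 1.6565 bits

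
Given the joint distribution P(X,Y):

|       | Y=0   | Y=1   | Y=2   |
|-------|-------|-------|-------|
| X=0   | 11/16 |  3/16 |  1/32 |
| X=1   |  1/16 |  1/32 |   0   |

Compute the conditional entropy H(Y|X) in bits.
0.9381 bits

H(Y|X) = H(X,Y) - H(X)

H(X,Y) = -Σ_{x,y} P(x,y) log₂ P(x,y). Per-cell terms -P(x,y)·log₂P(x,y):
  X=0: 0.37164, 0.45282, 0.15625
  X=1: 0.25000, 0.15625, 0.00000
  (cells with P = 0 contribute 0)
Sum of the 6 terms: H(X,Y) = 1.3870 bits

Marginal of X (row sums):
  P(X=0) = 11/16 + 3/16 + 1/32 = 29/32
  P(X=1) = 1/16 + 1/32 + 0 = 3/32
H(X) = -[(29/32)·log₂(29/32) + (3/32)·log₂(3/32)]
  = 0.12870 + 0.32016 = 0.4489 bits

H(Y|X) = H(X,Y) - H(X) = 1.3870 - 0.4489 = 0.9381 bits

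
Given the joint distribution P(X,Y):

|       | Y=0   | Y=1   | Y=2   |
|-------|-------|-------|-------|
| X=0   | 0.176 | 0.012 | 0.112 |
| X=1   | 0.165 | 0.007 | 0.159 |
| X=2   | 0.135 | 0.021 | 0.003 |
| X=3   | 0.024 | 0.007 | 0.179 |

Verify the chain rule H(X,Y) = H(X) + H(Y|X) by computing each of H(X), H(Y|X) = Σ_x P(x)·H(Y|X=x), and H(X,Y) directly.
H(X) = 1.9437 bits, H(Y|X) = 0.9843 bits, H(X,Y) = 2.9280 bits

Marginal of X (row sums):
  P(X=0) = 0.176 + 0.012 + 0.112 = 0.300
  P(X=1) = 0.165 + 0.007 + 0.159 = 0.331
  P(X=2) = 0.135 + 0.021 + 0.003 = 0.159
  P(X=3) = 0.024 + 0.007 + 0.179 = 0.210
H(X) = -[0.300·log₂(0.300) + 0.331·log₂(0.331) + 0.159·log₂(0.159) + 0.210·log₂(0.210)]
  = 0.52109 + 0.52798 + 0.42181 + 0.47282 = 1.9437 bits

H(Y|X) = Σ_x P(x)·H(Y|X=x):
  X=0: P(X=0) = 0.300, P(Y|X=0) = (44/75, 1/25, 28/75) → H(Y|X=0) = 1.16781
  X=1: P(X=1) = 0.331, P(Y|X=1) = (165/331, 7/331, 159/331) → H(Y|X=1) = 1.12645
  X=2: P(X=2) = 0.159, P(Y|X=2) = (45/53, 7/53, 1/53) → H(Y|X=2) = 0.69424
  X=3: P(X=3) = 0.210, P(Y|X=3) = (4/35, 1/30, 179/210) → H(Y|X=3) = 0.71761
H(Y|X) = 0.300·1.16781 + 0.331·1.12645 + 0.159·0.69424 + 0.210·0.71761 = 0.9843 bits

H(X,Y) = -Σ_{x,y} P(x,y) log₂ P(x,y). Per-cell terms -P(x,y)·log₂P(x,y):
  X=0: 0.44112, 0.07657, 0.35374
  X=1: 0.42891, 0.05011, 0.42181
  X=2: 0.39001, 0.11704, 0.02514
  X=3: 0.12914, 0.05011, 0.44427
Sum of the 12 terms: H(X,Y) = 2.9280 bits

Chain rule check:
  H(X) + H(Y|X) = 1.9437 + 0.9843 = 2.9280 bits
  H(X,Y) = 2.9280 bits
✓ Chain rule verified.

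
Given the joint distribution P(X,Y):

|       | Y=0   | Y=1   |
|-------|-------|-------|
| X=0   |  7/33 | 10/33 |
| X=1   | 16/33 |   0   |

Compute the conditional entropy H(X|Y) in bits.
0.6179 bits

H(X|Y) = H(X,Y) - H(Y)

H(X,Y) = -Σ_{x,y} P(x,y) log₂ P(x,y). Per-cell terms -P(x,y)·log₂P(x,y):
  X=0: 0.4745, 0.5220
  X=1: 0.5064, 0.0000
  (cells with P = 0 contribute 0)
Sum of the 4 terms: H(X,Y) = 1.5029 bits

Marginal of Y (column sums):
  P(Y=0) = 7/33 + 16/33 = 23/33
  P(Y=1) = 10/33 + 0 = 10/33
H(Y) = -[(23/33)·log₂(23/33) + (10/33)·log₂(10/33)]
  = 0.3630 + 0.5220 = 0.8850 bits

H(X|Y) = H(X,Y) - H(Y) = 1.5029 - 0.8850 = 0.6179 bits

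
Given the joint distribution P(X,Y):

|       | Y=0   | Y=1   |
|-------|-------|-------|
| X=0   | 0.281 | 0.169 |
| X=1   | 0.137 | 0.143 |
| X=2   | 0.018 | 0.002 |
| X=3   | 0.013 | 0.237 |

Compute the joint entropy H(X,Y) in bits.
2.4382 bits

H(X,Y) = -Σ_{x,y} P(x,y) log₂ P(x,y). Per-cell terms -P(x,y)·log₂P(x,y):
  X=0: 0.51461, 0.43347
  X=1: 0.39288, 0.40125
  X=2: 0.10433, 0.01793
  X=3: 0.08145, 0.49226
Sum of the 8 terms: H(X,Y) = 2.4382 bits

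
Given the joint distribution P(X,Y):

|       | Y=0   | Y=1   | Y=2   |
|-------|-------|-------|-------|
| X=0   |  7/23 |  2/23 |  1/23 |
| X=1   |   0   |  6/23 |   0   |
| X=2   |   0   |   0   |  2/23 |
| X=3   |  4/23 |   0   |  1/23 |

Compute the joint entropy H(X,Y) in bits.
2.4731 bits

H(X,Y) = -Σ_{x,y} P(x,y) log₂ P(x,y). Per-cell terms -P(x,y)·log₂P(x,y):
  X=0: 0.5223, 0.3064, 0.1967
  X=1: 0.0000, 0.5057, 0.0000
  X=2: 0.0000, 0.0000, 0.3064
  X=3: 0.4389, 0.0000, 0.1967
  (cells with P = 0 contribute 0)
Sum of the 12 terms: H(X,Y) = 2.4731 bits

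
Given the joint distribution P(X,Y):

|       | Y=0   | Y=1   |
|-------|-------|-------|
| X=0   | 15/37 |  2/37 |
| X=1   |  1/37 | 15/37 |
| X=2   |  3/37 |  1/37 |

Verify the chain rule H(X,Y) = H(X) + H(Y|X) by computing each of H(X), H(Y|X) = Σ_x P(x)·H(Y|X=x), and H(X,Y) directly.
H(X) = 1.3855 bits, H(Y|X) = 0.4737 bits, H(X,Y) = 1.8591 bits

Marginal of X (row sums):
  P(X=0) = 15/37 + 2/37 = 17/37
  P(X=1) = 1/37 + 15/37 = 16/37
  P(X=2) = 3/37 + 1/37 = 4/37
H(X) = -[(17/37)·log₂(17/37) + (16/37)·log₂(16/37) + (4/37)·log₂(4/37)]
  = 0.515509 + 0.523007 + 0.346968 = 1.3855 bits

H(Y|X) = Σ_x P(x)·H(Y|X=x):
  X=0: P(X=0) = 17/37, P(Y|X=0) = (15/17, 2/17) → H(Y|X=0) = 0.522559
  X=1: P(X=1) = 16/37, P(Y|X=1) = (1/16, 15/16) → H(Y|X=1) = 0.337290
  X=2: P(X=2) = 4/37, P(Y|X=2) = (3/4, 1/4) → H(Y|X=2) = 0.811278
H(Y|X) = (17/37)·0.522559 + (16/37)·0.337290 + (4/37)·0.811278 = 0.4737 bits

H(X,Y) = -Σ_{x,y} P(x,y) log₂ P(x,y). Per-cell terms -P(x,y)·log₂P(x,y):
  X=0: 0.528066, 0.227538
  X=1: 0.140796, 0.528066
  X=2: 0.293878, 0.140796
Sum of the 6 terms: H(X,Y) = 1.8591 bits

Chain rule check:
  H(X) + H(Y|X) = 1.3855 + 0.4737 = 1.8592 bits
  H(X,Y) = 1.8591 bits
✓ Chain rule verified (Δ = 0.0001 is 4-dp rounding noise: each of the three values was rounded independently).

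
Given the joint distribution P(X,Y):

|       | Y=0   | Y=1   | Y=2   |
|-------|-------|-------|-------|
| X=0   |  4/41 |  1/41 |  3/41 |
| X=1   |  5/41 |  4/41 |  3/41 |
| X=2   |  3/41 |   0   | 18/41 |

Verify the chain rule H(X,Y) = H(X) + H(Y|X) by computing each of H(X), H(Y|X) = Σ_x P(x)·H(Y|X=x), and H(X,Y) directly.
H(X) = 1.4732 bits, H(Y|X) = 1.0323 bits, H(X,Y) = 2.5055 bits

Marginal of X (row sums):
  P(X=0) = 4/41 + 1/41 + 3/41 = 8/41
  P(X=1) = 5/41 + 4/41 + 3/41 = 12/41
  P(X=2) = 3/41 + 0 + 18/41 = 21/41
H(X) = -[(8/41)·log₂(8/41) + (12/41)·log₂(12/41) + (21/41)·log₂(21/41)]
  = 0.4600 + 0.5188 + 0.4944 = 1.4732 bits

H(Y|X) = Σ_x P(x)·H(Y|X=x):
  X=0: P(X=0) = 8/41, P(Y|X=0) = (1/2, 1/8, 3/8) → H(Y|X=0) = 1.4056
  X=1: P(X=1) = 12/41, P(Y|X=1) = (5/12, 1/3, 1/4) → H(Y|X=1) = 1.5546
  X=2: P(X=2) = 21/41, P(Y|X=2) = (1/7, 0, 6/7) → H(Y|X=2) = 0.5917
H(Y|X) = (8/41)·1.4056 + (12/41)·1.5546 + (21/41)·0.5917 = 1.0323 bits

H(X,Y) = -Σ_{x,y} P(x,y) log₂ P(x,y). Per-cell terms -P(x,y)·log₂P(x,y):
  X=0: 0.3276, 0.1307, 0.2760
  X=1: 0.3702, 0.3276, 0.2760
  X=2: 0.2760, 0.0000, 0.5214
  (cells with P = 0 contribute 0)
Sum of the 9 terms: H(X,Y) = 2.5055 bits

Chain rule check:
  H(X) + H(Y|X) = 1.4732 + 1.0323 = 2.5055 bits
  H(X,Y) = 2.5055 bits
✓ Chain rule verified.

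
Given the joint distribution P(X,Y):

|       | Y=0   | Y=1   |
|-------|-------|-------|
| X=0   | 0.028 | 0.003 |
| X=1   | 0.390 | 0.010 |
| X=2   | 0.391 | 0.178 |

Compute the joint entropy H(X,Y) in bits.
1.7388 bits

H(X,Y) = -Σ_{x,y} P(x,y) log₂ P(x,y). Per-cell terms -P(x,y)·log₂P(x,y):
  X=0: 0.14444, 0.02514
  X=1: 0.52980, 0.06644
  X=2: 0.52971, 0.44323
Sum of the 6 terms: H(X,Y) = 1.7388 bits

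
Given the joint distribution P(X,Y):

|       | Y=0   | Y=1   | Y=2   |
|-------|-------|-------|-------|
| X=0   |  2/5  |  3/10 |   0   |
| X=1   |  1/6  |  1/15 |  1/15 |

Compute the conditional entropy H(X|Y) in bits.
0.7461 bits

H(X|Y) = H(X,Y) - H(Y)

H(X,Y) = -Σ_{x,y} P(x,y) log₂ P(x,y). Per-cell terms -P(x,y)·log₂P(x,y):
  X=0: 0.52877, 0.52109, 0.00000
  X=1: 0.43083, 0.26046, 0.26046
  (cells with P = 0 contribute 0)
Sum of the 6 terms: H(X,Y) = 2.0016 bits

Marginal of Y (column sums):
  P(Y=0) = 2/5 + 1/6 = 17/30
  P(Y=1) = 3/10 + 1/15 = 11/30
  P(Y=2) = 0 + 1/15 = 1/15
H(Y) = -[(17/30)·log₂(17/30) + (11/30)·log₂(11/30) + (1/15)·log₂(1/15)]
  = 0.46434 + 0.53073 + 0.26046 = 1.2555 bits

H(X|Y) = H(X,Y) - H(Y) = 2.0016 - 1.2555 = 0.7461 bits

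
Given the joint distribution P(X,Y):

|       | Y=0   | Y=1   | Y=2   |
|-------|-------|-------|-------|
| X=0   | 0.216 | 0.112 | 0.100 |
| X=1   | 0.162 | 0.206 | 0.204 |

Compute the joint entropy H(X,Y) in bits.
2.5263 bits

H(X,Y) = -Σ_{x,y} P(x,y) log₂ P(x,y). Per-cell terms -P(x,y)·log₂P(x,y):
  X=0: 0.47755, 0.35374, 0.33219
  X=1: 0.42540, 0.46953, 0.46785
Sum of the 6 terms: H(X,Y) = 2.5263 bits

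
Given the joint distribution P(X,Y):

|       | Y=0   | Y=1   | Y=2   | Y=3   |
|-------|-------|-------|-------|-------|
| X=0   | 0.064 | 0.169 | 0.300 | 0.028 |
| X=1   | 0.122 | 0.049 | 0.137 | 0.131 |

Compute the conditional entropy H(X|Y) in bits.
0.8392 bits

H(X|Y) = H(X,Y) - H(Y)

H(X,Y) = -Σ_{x,y} P(x,y) log₂ P(x,y). Per-cell terms -P(x,y)·log₂P(x,y):
  X=0: 0.253810, 0.433469, 0.521090, 0.144436
  X=1: 0.370276, 0.213203, 0.392882, 0.384139
Sum of the 8 terms: H(X,Y) = 2.713305 bits

Marginal of Y (column sums):
  P(Y=0) = 0.064 + 0.122 = 0.186
  P(Y=1) = 0.169 + 0.049 = 0.218
  P(Y=2) = 0.300 + 0.137 = 0.437
  P(Y=3) = 0.028 + 0.131 = 0.159
H(Y) = -[0.186·log₂(0.186) + 0.218·log₂(0.218) + 0.437·log₂(0.437) + 0.159·log₂(0.159)]
  = 0.451352 + 0.479077 + 0.521907 + 0.421811 = 1.874147 bits

H(X|Y) = H(X,Y) - H(Y) = 2.713305 - 1.874147 = 0.8392 bits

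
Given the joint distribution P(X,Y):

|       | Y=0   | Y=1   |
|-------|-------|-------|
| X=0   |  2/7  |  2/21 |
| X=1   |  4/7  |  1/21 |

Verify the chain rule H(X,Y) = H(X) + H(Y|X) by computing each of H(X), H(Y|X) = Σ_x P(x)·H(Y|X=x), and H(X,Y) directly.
H(X) = 0.9587 bits, H(Y|X) = 0.5513 bits, H(X,Y) = 1.5100 bits

Marginal of X (row sums):
  P(X=0) = 2/7 + 2/21 = 8/21
  P(X=1) = 4/7 + 1/21 = 13/21
H(X) = -[(8/21)·log₂(8/21) + (13/21)·log₂(13/21)]
  = 0.53041 + 0.42831 = 0.9587 bits

H(Y|X) = Σ_x P(x)·H(Y|X=x):
  X=0: P(X=0) = 8/21, P(Y|X=0) = (3/4, 1/4) → H(Y|X=0) = 0.81128
  X=1: P(X=1) = 13/21, P(Y|X=1) = (12/13, 1/13) → H(Y|X=1) = 0.39124
H(Y|X) = (8/21)·0.81128 + (13/21)·0.39124 = 0.5513 bits

H(X,Y) = -Σ_{x,y} P(x,y) log₂ P(x,y). Per-cell terms -P(x,y)·log₂P(x,y):
  X=0: 0.51639, 0.32308
  X=1: 0.46135, 0.20916
Sum of the 4 terms: H(X,Y) = 1.5100 bits

Chain rule check:
  H(X) + H(Y|X) = 0.9587 + 0.5513 = 1.5100 bits
  H(X,Y) = 1.5100 bits
✓ Chain rule verified.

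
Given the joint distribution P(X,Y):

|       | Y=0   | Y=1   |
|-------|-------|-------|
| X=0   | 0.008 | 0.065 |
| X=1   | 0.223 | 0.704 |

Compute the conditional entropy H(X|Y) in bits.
0.3715 bits

H(X|Y) = H(X,Y) - H(Y)

H(X,Y) = -Σ_{x,y} P(x,y) log₂ P(x,y). Per-cell terms -P(x,y)·log₂P(x,y):
  X=0: 0.05573, 0.25632
  X=1: 0.48277, 0.35647
Sum of the 4 terms: H(X,Y) = 1.15129 bits

Marginal of Y (column sums):
  P(Y=0) = 0.008 + 0.223 = 0.231
  P(Y=1) = 0.065 + 0.704 = 0.769
H(Y) = -[0.231·log₂(0.231) + 0.769·log₂(0.769)]
  = 0.48834 + 0.29141 = 0.77975 bits

H(X|Y) = H(X,Y) - H(Y) = 1.15129 - 0.77975 = 0.3715 bits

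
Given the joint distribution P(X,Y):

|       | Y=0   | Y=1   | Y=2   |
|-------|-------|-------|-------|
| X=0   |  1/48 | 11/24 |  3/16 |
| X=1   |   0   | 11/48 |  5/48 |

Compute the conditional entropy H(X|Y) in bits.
0.9056 bits

H(X|Y) = H(X,Y) - H(Y)

H(X,Y) = -Σ_{x,y} P(x,y) log₂ P(x,y). Per-cell terms -P(x,y)·log₂P(x,y):
  X=0: 0.11635, 0.51587, 0.45282
  X=1: 0.00000, 0.48710, 0.33990
  (cells with P = 0 contribute 0)
Sum of the 6 terms: H(X,Y) = 1.91204 bits

Marginal of Y (column sums):
  P(Y=0) = 1/48 + 0 = 1/48
  P(Y=1) = 11/24 + 11/48 = 11/16
  P(Y=2) = 3/16 + 5/48 = 7/24
H(Y) = -[(1/48)·log₂(1/48) + (11/16)·log₂(11/16) + (7/24)·log₂(7/24)]
  = 0.11635 + 0.37164 + 0.51847 = 1.00646 bits

H(X|Y) = H(X,Y) - H(Y) = 1.91204 - 1.00646 = 0.9056 bits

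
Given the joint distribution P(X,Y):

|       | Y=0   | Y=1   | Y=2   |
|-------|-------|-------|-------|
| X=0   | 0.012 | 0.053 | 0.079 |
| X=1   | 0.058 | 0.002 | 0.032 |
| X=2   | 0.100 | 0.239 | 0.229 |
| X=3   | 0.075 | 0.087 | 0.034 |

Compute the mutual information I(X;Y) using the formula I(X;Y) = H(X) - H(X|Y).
0.1309 bits

I(X;Y) = H(X) - H(X|Y)

Marginal of X (row sums):
  P(X=0) = 0.012 + 0.053 + 0.079 = 0.144
  P(X=1) = 0.058 + 0.002 + 0.032 = 0.092
  P(X=2) = 0.100 + 0.239 + 0.229 = 0.568
  P(X=3) = 0.075 + 0.087 + 0.034 = 0.196
H(X) = -[0.144·log₂(0.144) + 0.092·log₂(0.092) + 0.568·log₂(0.568) + 0.196·log₂(0.196)]
  = 0.4026 + 0.3167 + 0.4635 + 0.4608 = 1.6436 bits

Marginal of Y (column sums):
  P(Y=0) = 0.012 + 0.058 + 0.100 + 0.075 = 0.245
  P(Y=1) = 0.053 + 0.002 + 0.239 + 0.087 = 0.381
  P(Y=2) = 0.079 + 0.032 + 0.229 + 0.034 = 0.374
H(X|Y) = Σ_y P(y)·H(X|Y=y):
  Y=0: P(Y=0) = 0.245, P(X|Y=0) = (12/245, 58/245, 20/49, 15/49) → H(X|Y=0) = 1.7557
  Y=1: P(Y=1) = 0.381, P(X|Y=1) = (53/381, 2/381, 239/381, 29/127) → H(X|Y=1) = 1.3442
  Y=2: P(Y=2) = 0.374, P(X|Y=2) = (79/374, 16/187, 229/374, 1/11) → H(X|Y=2) = 1.5251
H(X|Y) = 0.245·1.7557 + 0.381·1.3442 + 0.374·1.5251 = 1.5127 bits

I(X;Y) = H(X) - H(X|Y) = 1.6436 - 1.5127 = 0.1309 bits

Cross-check via I(X;Y) = H(X) + H(Y) - H(X,Y): computing H(Y) from the column sums and H(X,Y) from the 12 cells in the same way gives H(Y) = 1.5582 bits and H(X,Y) = 3.0709 bits, so
I(X;Y) = 1.6436 + 1.5582 - 3.0709 = 0.1309 bits ✓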